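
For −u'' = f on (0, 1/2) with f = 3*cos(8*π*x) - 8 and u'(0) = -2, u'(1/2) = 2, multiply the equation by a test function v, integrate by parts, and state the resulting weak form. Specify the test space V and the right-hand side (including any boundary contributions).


V = H^1(0, 1/2) (v unrestricted at boundary; u is determined up to an additive constant); weak form: ∫_0^1/2 u'v' dx = ∫_0^1/2 (3*cos(8*π*x) - 8) v dx + 2·v(1/2) + 2·v(0) for all v ∈ V.

Multiply both sides by a test function v and integrate from 0 to 1/2:
  ∫_0^1/2 −u''(x) v(x) dx = ∫_0^1/2 f(x) v(x) dx.
Integrate the LHS by parts once:
  ∫_0^1/2 −u'' v dx = −[u'(x) v(x)]_0^1/2 + ∫_0^1/2 u'(x) v'(x) dx.
Thus ∫_0^1/2 u'(x) v'(x) dx = ∫_0^1/2 f(x) v(x) dx + [u'(x) v(x)]_0^1/2.
Choose V so that boundary terms are either known or forced to vanish.
u has inhomogeneous Neumann u'(0) = -2, u'(1/2) = 2. [u' v]_0^1/2 = (2)·v(1/2) − (-2)·v(0) = 2·v(1/2) + 2·v(0). Take V = H^1(0, 1/2); boundary term becomes part of RHS.
Weak formulation: find u (satisfying any essential BC) such that ∫_0^1/2 u'(x) v'(x) dx = ∫_0^1/2 f v dx + 2·v(1/2) + 2·v(0) for all v ∈ V (Neumann data are natural BCs: they enter the RHS as boundary terms).
Substituting f(x) = 3*cos(8*π*x) - 8, the right-hand side is ∫_0^1/2 (3*cos(8*π*x) - 8) v dx + 2·v(1/2) + 2·v(0).
Compatibility check (pure Neumann): taking v ≡ 1 ∈ V gives 0 = ∫_0^1/2 f dx + (2) − (-2), i.e. ∫_0^1/2 f dx must equal u'(0) − u'(1/2) = -4. Indeed ∫_0^1/2 (3*cos(8*π*x) - 8) dx = -4, so the data are compatible. The solution is then unique only up to an additive constant (fix it e.g. by requiring ∫_0^1/2 u dx = 0).


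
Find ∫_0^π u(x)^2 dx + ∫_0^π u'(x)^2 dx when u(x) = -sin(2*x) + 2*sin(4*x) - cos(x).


||u||_{H^1(0,π)}^2 = 16/15 + 75*π/2

u'(x) = sin(x) - 2*cos(2*x) + 8*cos(4*x).
Expand u² and (u')² and integrate term by term on (0, π), using: for integers n ≥ 1, ∫_0^π sin²(nx) dx = ∫_0^π cos²(nx) dx = π/2; for n ≠ n', ∫_0^π sin(nx)sin(n'x) dx = ∫_0^π cos(nx)cos(n'x) dx = 0; and by product-to-sum, ∫_0^π sin(nx)cos(n'x) dx = ½∫_0^π [sin((n+n')x) + sin((n−n')x)] dx, which is 0 when n+n' is even and 2n/(n²−n'²) when n+n' is odd (it need not vanish on (0, π)).
  u² squared terms: (-1)²·∫cos(x)² dx = 1·π/2 = π/2;  (-1)²·∫sin(2x)² dx = 1·π/2 = π/2;  (2)²·∫sin(4x)² dx = 4·π/2 = 2*π.
  u² cross terms: 2·(-1)·(-1)·∫cos(x)·sin(2x) dx = 2·(4/3) = 8/3;  2·(-1)·(2)·∫cos(x)·sin(4x) dx = -4·(8/15) = -32/15;  2·(-1)·(2)·∫sin(2x)·sin(4x) dx = -4·(0) = 0.
  So ∫_0^π u² dx = π/2 + π/2 + 2*π + 8/3 − 32/15 + 0 = 8/15 + 3*π.
  (u')² squared terms: (-2)²·∫cos(2x)² dx = 4·π/2 = 2*π;  (8)²·∫cos(4x)² dx = 64·π/2 = 32*π;  (1)²·∫sin(x)² dx = 1·π/2 = π/2.
  (u')² cross terms: 2·(-2)·(8)·∫cos(2x)·cos(4x) dx = -32·(0) = 0;  2·(-2)·(1)·∫cos(2x)·sin(x) dx = -4·(-2/3) = 8/3;  2·(8)·(1)·∫cos(4x)·sin(x) dx = 16·(-2/15) = -32/15.
  So ∫_0^π (u')² dx = 2*π + 32*π + π/2 + 0 + 8/3 − 32/15 = 8/15 + 69*π/2.
||u||_{H^1}^2 = (8/15 + 3*π) + (8/15 + 69*π/2) = 16/15 + 75*π/2.


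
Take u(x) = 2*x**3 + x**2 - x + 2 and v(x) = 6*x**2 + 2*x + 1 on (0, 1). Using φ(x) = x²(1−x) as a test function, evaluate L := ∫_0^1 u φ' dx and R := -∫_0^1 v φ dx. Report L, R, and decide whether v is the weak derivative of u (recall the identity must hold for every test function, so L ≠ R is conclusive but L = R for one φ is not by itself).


LHS = -13/60, RHS = -23/60. No, v is not the weak derivative of u.

u(x) = 2*x**3 + x**2 - x + 2, classical derivative u'(x) = 6*x**2 + 2*x - 1.
φ(x) = x²(1−x), so φ'(x) = x*(2 - 3*x).
Note φ(0) = φ(1) = 0, so the boundary term u·φ vanishes.
LHS = ∫_0^1 u(x) φ'(x) dx = ∫_0^1 (-6*x^5 + x^4 + 5*x^3 - 8*x^2 + 4*x) dx. Term by term:
  ∫_0^1 -6*x^5 dx = -1;  ∫_0^1 x^4 dx = 1/5;  ∫_0^1 5*x^3 dx = 5/4;
  ∫_0^1 -8*x^2 dx = -8/3;  ∫_0^1 4*x dx = 2.
Sum: -1 + 1/5 + 5/4 − 8/3 + 2 = -13/60.
So LHS = -13/60.
∫_0^1 v(x) φ(x) dx = ∫_0^1 (-6*x^5 + 4*x^4 + x^3 + x^2) dx. Term by term:
  ∫_0^1 -6*x^5 dx = -1;  ∫_0^1 4*x^4 dx = 4/5;  ∫_0^1 x^3 dx = 1/4;
  ∫_0^1 x^2 dx = 1/3.
Sum: -1 + 4/5 + 1/4 + 1/3 = 23/60.
So RHS = -∫_0^1 v(x) φ(x) dx = -23/60.
LHS − RHS = 1/6 ≠ 0, so the identity fails.
(For a valid weak derivative the identity must hold for EVERY test function, in particular this one. The failure shows v is NOT the weak derivative of u.)
Correct weak derivative would be u'(x) = 6*x**2 + 2*x - 1.


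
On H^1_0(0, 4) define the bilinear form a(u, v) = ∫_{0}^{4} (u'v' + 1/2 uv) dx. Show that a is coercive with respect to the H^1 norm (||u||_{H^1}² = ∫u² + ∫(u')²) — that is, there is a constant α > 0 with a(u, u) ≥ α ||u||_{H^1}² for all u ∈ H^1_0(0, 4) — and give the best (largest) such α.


α = (8 + π^2)/(π^2 + 16)

Coercivity of a(·,·) on H^1_0(0, 4) means a(u, u) ≥ α ||u||_{H^1}² for every u ∈ H^1_0.
The interval has length L = 4, and Poincaré/coercivity depend only on L. Here a(u, u) = ∫(u')² + (1/2)·∫u².
Here 0 < c = 1/2 < 1. The condition a(u,u) ≥ α||u||_{H^1}² reads (1−α)∫(u')² ≥ (α−c)∫u². Any admissible α is ≤ 1 (rapidly oscillating u have ∫u²/∫(u')² → 0), and α = 1 would force 0 ≥ (1−c)∫u², impossible since c < 1; so 1−α > 0. By the sharp Poincaré inequality on H^1_0 of an interval of length L, ∫(u')² ≥ (π/L)²∫u² with equality for the first sine mode sin(π(x−x₀)/L) (x₀ the left endpoint), so the inequality holds for all u iff (1−α)(π/L)² ≥ α − c, i.e. α ≤ ((π/L)² + c)/((π/L)² + 1) = (1 + c(L/π)²)/(1 + (L/π)²). With (π/L)² = π^2/16 and c = 1/2, the largest admissible constant is α = ((π/L)² + c)/((π/L)² + 1).
Simplifying, α = (8 + π^2)/(π^2 + 16).


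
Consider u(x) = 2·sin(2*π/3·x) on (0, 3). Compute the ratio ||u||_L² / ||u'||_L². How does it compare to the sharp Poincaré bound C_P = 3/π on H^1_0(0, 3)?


||u||_L² / ||u'||_L² = 3/(2*π) < C_P = 3/π.

u(x) = 2·sin(2*π/3·x), so u'(x) = 4*π*cos(2*π*x/3)/3.
Writing u(x) = A·sin(kπx/L) with A = 2 and k = 2, use ∫_0^L sin²(kπx/L) dx = L/2 and ∫_0^L cos²(kπx/L) dx = L/2.
u² = 4·sin²(2*π/3·x) and (u')² = 16*π^2/9·cos²(2*π/3·x), and each of sin², cos² integrates to L/2 = 3/2 over (0, 3).
∫_0^3 u² dx = 6, so ||u||_L² = sqrt(6).
∫_0^3 (u')² dx = 8*π^2/3, so ||u'||_L² = 2*sqrt(6)*π/3.
Ratio ||u||_L² / ||u'||_L² = 3/(2*π).
Sharp Poincaré constant on H^1_0(0, 3) is C_P = L/π = 3/π, achieved by sin(π/3·x).
This is the k = 2 harmonic; the ratio L/(kπ) is strictly less than C_P = L/π, consistent with the sharp inequality ||u||_L² ≤ C_P ||u'||_L².


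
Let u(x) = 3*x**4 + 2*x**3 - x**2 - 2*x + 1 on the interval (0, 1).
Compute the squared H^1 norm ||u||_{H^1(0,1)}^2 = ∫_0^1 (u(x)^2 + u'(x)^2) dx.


||u||_{H^1}^2 = 5569/210

The H^1 norm (squared) on an interval (0, L) is
  ||u||_{H^1}^2 = ∫_0^L u(x)^2 dx + ∫_0^L u'(x)^2 dx.
Compute u'(x) = 12*x**3 + 6*x**2 - 2*x - 2.
Then u(x)^2 = 9*x**8 + 12*x**7 - 2*x**6 - 16*x**5 - x**4 + 8*x**3 + 2*x**2 - 4*x + 1 and u'(x)^2 = 144*x**6 + 144*x**5 - 12*x**4 - 72*x**3 - 20*x**2 + 8*x + 4.
Integrate each monomial from 0 to 1 using ∫_0^1 c·x^n dx = c·1^(n+1)/(n+1):
  ∫_0^1 u(x)^2 dx = ∫_0^1 (9*x^8 + 12*x^7 - 2*x^6 - 16*x^5 - x^4 + 8*x^3 + 2*x^2 - 4*x + 1) dx. Term by term:
    ∫_0^1 9*x^8 dx = 1;  ∫_0^1 12*x^7 dx = 3/2;  ∫_0^1 -2*x^6 dx = -2/7;
    ∫_0^1 -16*x^5 dx = -8/3;  ∫_0^1 -x^4 dx = -1/5;  ∫_0^1 8*x^3 dx = 2;
    ∫_0^1 2*x^2 dx = 2/3;  ∫_0^1 -4*x dx = -2;  ∫_0^1 1 dx = 1.
  Sum: 1 + 3/2 − 2/7 − 8/3 − 1/5 + 2 + 2/3 − 2 + 1 = 71/70.
  ∫_0^1 u'(x)^2 dx = ∫_0^1 (144*x^6 + 144*x^5 - 12*x^4 - 72*x^3 - 20*x^2 + 8*x + 4) dx. Term by term:
    ∫_0^1 144*x^6 dx = 144/7;  ∫_0^1 144*x^5 dx = 24;  ∫_0^1 -12*x^4 dx = -12/5;
    ∫_0^1 -72*x^3 dx = -18;  ∫_0^1 -20*x^2 dx = -20/3;  ∫_0^1 8*x dx = 4;
    ∫_0^1 4 dx = 4.
  Sum: 144/7 + 24 − 12/5 − 18 − 20/3 + 4 + 4 = 2678/105.
Adding: ||u||_{H^1}^2 = 71/70 + 2678/105 = 5569/210.


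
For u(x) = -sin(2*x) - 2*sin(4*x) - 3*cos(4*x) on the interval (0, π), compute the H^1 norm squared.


||u||_{H^1(0,π)}^2 = 113*π

u'(x) = 12*sin(4*x) - 2*cos(2*x) - 8*cos(4*x).
Expand u² and (u')² and integrate term by term on (0, π), using: for integers n ≥ 1, ∫_0^π sin²(nx) dx = ∫_0^π cos²(nx) dx = π/2; for n ≠ n', ∫_0^π sin(nx)sin(n'x) dx = ∫_0^π cos(nx)cos(n'x) dx = 0; and by product-to-sum, ∫_0^π sin(nx)cos(n'x) dx = ½∫_0^π [sin((n+n')x) + sin((n−n')x)] dx, which is 0 when n+n' is even and 2n/(n²−n'²) when n+n' is odd (it need not vanish on (0, π)).
  u² squared terms: (-1)²·∫sin(2x)² dx = 1·π/2 = π/2;  (-3)²·∫cos(4x)² dx = 9·π/2 = 9*π/2;  (-2)²·∫sin(4x)² dx = 4·π/2 = 2*π.
  u² cross terms: 2·(-1)·(-3)·∫sin(2x)·cos(4x) dx = 6·(0) = 0;  2·(-1)·(-2)·∫sin(2x)·sin(4x) dx = 4·(0) = 0;  2·(-3)·(-2)·∫cos(4x)·sin(4x) dx = 12·(0) = 0.
  So ∫_0^π u² dx = π/2 + 9*π/2 + 2*π + 0 + 0 + 0 = 7*π.
  (u')² squared terms: (-8)²·∫cos(4x)² dx = 64·π/2 = 32*π;  (-2)²·∫cos(2x)² dx = 4·π/2 = 2*π;  (12)²·∫sin(4x)² dx = 144·π/2 = 72*π.
  (u')² cross terms: 2·(-8)·(-2)·∫cos(4x)·cos(2x) dx = 32·(0) = 0;  2·(-8)·(12)·∫cos(4x)·sin(4x) dx = -192·(0) = 0;  2·(-2)·(12)·∫cos(2x)·sin(4x) dx = -48·(0) = 0.
  So ∫_0^π (u')² dx = 32*π + 2*π + 72*π + 0 + 0 + 0 = 106*π.
||u||_{H^1}^2 = (7*π) + (106*π) = 113*π.


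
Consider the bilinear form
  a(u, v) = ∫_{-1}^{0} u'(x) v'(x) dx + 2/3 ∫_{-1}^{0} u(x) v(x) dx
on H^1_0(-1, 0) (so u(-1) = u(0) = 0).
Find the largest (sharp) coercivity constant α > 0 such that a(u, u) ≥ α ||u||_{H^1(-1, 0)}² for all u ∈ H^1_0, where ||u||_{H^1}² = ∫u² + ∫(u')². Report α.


α = (2/3 + π^2)/(1 + π^2)

Coercivity of a(·,·) on H^1_0(-1, 0) means a(u, u) ≥ α ||u||_{H^1}² for every u ∈ H^1_0.
The interval has length L = 1, and Poincaré/coercivity depend only on L. Here a(u, u) = ∫(u')² + (2/3)·∫u².
Here 0 < c = 2/3 < 1. The condition a(u,u) ≥ α||u||_{H^1}² reads (1−α)∫(u')² ≥ (α−c)∫u². Any admissible α is ≤ 1 (rapidly oscillating u have ∫u²/∫(u')² → 0), and α = 1 would force 0 ≥ (1−c)∫u², impossible since c < 1; so 1−α > 0. By the sharp Poincaré inequality on H^1_0 of an interval of length L, ∫(u')² ≥ (π/L)²∫u² with equality for the first sine mode sin(π(x−x₀)/L) (x₀ the left endpoint), so the inequality holds for all u iff (1−α)(π/L)² ≥ α − c, i.e. α ≤ ((π/L)² + c)/((π/L)² + 1) = (1 + c(L/π)²)/(1 + (L/π)²). With (π/L)² = π^2 and c = 2/3, the largest admissible constant is α = ((π/L)² + c)/((π/L)² + 1).
Simplifying, α = (2/3 + π^2)/(1 + π^2).


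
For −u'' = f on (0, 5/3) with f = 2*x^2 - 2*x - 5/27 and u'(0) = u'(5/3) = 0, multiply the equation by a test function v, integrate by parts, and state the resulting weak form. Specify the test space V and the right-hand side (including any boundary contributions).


V = H^1(0, 5/3) (no boundary constraint on v; u is determined up to an additive constant); weak form: ∫_0^5/3 u'v' dx = ∫_0^5/3 (2*x^2 - 2*x - 5/27) v dx for all v ∈ V.

Multiply both sides by a test function v and integrate from 0 to 5/3:
  ∫_0^5/3 −u''(x) v(x) dx = ∫_0^5/3 f(x) v(x) dx.
Integrate the LHS by parts once:
  ∫_0^5/3 −u'' v dx = −[u'(x) v(x)]_0^5/3 + ∫_0^5/3 u'(x) v'(x) dx.
Thus ∫_0^5/3 u'(x) v'(x) dx = ∫_0^5/3 f(x) v(x) dx + [u'(x) v(x)]_0^5/3.
Choose V so that boundary terms are either known or forced to vanish.
u has homogeneous Neumann: u'(0) = u'(5/3) = 0. So [u' v]_0^5/3 = 0·v(5/3) − 0·v(0) = 0 for any v; take V = H^1(0, 5/3).
Weak formulation: find u (satisfying any essential BC) such that ∫_0^5/3 u'(x) v'(x) dx = ∫_0^5/3 f v dx for all v ∈ V (homogeneous Neumann, so boundary terms vanish).
Substituting f(x) = 2*x^2 - 2*x - 5/27, the right-hand side is ∫_0^5/3 (2*x^2 - 2*x - 5/27) v dx.
Compatibility check (pure Neumann): taking v ≡ 1 ∈ V gives 0 = ∫_0^5/3 f dx + (0) − (0), i.e. ∫_0^5/3 f dx must equal u'(0) − u'(5/3) = 0. Indeed ∫_0^5/3 (2*x^2 - 2*x - 5/27) dx = 0, so the data are compatible. The solution is then unique only up to an additive constant (fix it e.g. by requiring ∫_0^5/3 u dx = 0).


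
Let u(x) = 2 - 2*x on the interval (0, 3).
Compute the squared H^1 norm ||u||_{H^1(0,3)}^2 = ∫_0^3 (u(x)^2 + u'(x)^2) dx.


||u||_{H^1}^2 = 24

The H^1 norm (squared) on an interval (0, L) is
  ||u||_{H^1}^2 = ∫_0^L u(x)^2 dx + ∫_0^L u'(x)^2 dx.
Compute u'(x) = -2.
Then u(x)^2 = 4*x**2 - 8*x + 4 and u'(x)^2 = 4.
Integrate each monomial from 0 to 3 using ∫_0^3 c·x^n dx = c·3^(n+1)/(n+1):
  ∫_0^3 u(x)^2 dx = ∫_0^3 (4*x^2 - 8*x + 4) dx. Term by term:
    ∫_0^3 4*x^2 dx = 36;  ∫_0^3 -8*x dx = -36;  ∫_0^3 4 dx = 12.
  Sum: 36 − 36 + 12 = 12.
  ∫_0^3 u'(x)^2 dx = ∫_0^3 (4) dx. Term by term:
    ∫_0^3 4 dx = 12.
Adding: ||u||_{H^1}^2 = 12 + 12 = 24.


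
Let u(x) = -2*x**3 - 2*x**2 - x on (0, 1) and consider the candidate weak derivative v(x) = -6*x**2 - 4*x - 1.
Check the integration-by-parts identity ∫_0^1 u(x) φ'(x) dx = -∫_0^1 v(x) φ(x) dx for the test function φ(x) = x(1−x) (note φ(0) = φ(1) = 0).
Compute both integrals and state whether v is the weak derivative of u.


LHS = 4/5, RHS = 4/5. Yes, v = u' weakly.

u(x) = -2*x**3 - 2*x**2 - x, classical derivative u'(x) = -6*x**2 - 4*x - 1.
φ(x) = x(1−x), so φ'(x) = 1 - 2*x.
Note φ(0) = φ(1) = 0, so the boundary term u·φ vanishes.
LHS = ∫_0^1 u(x) φ'(x) dx = ∫_0^1 (4*x^4 + 2*x^3 - x) dx. Term by term:
  ∫_0^1 4*x^4 dx = 4/5;  ∫_0^1 2*x^3 dx = 1/2;  ∫_0^1 -x dx = -1/2.
Sum: 4/5 + 1/2 − 1/2 = 4/5.
So LHS = 4/5.
∫_0^1 v(x) φ(x) dx = ∫_0^1 (6*x^4 - 2*x^3 - 3*x^2 - x) dx. Term by term:
  ∫_0^1 6*x^4 dx = 6/5;  ∫_0^1 -2*x^3 dx = -1/2;  ∫_0^1 -3*x^2 dx = -1;
  ∫_0^1 -x dx = -1/2.
Sum: 6/5 − 1/2 − 1 − 1/2 = -4/5.
So RHS = -∫_0^1 v(x) φ(x) dx = 4/5.
LHS = RHS, so the identity holds for this test φ.
Moreover u is smooth here and v(x) = u'(x) = -6*x**2 - 4*x - 1 pointwise, so the identity holds for every test function. Hence v is the weak derivative of u.


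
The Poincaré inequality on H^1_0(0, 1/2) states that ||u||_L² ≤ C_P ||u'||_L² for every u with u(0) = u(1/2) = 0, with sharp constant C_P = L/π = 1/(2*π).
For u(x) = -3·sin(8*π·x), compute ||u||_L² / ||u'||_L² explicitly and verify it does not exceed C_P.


||u||_L² / ||u'||_L² = 1/(8*π) < C_P = 1/(2*π).

u(x) = -3·sin(8*π·x), so u'(x) = -24*π*cos(8*π*x).
Writing u(x) = A·sin(kπx/L) with A = -3 and k = 4, use ∫_0^L sin²(kπx/L) dx = L/2 and ∫_0^L cos²(kπx/L) dx = L/2.
u² = 9·sin²(8*π·x) and (u')² = 576*π^2·cos²(8*π·x), and each of sin², cos² integrates to L/2 = 1/4 over (0, 1/2).
∫_0^1/2 u² dx = 9/4, so ||u||_L² = 3/2.
∫_0^1/2 (u')² dx = 144*π^2, so ||u'||_L² = 12*π.
Ratio ||u||_L² / ||u'||_L² = 1/(8*π).
Sharp Poincaré constant on H^1_0(0, 1/2) is C_P = L/π = 1/(2*π), achieved by sin(2*π·x).
This is the k = 4 harmonic; the ratio L/(kπ) is strictly less than C_P = L/π, consistent with the sharp inequality ||u||_L² ≤ C_P ||u'||_L².


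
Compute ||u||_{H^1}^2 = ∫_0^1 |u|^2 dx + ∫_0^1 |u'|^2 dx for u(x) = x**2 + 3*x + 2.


||u||_{H^1}^2 = 971/30

The H^1 norm (squared) on an interval (0, L) is
  ||u||_{H^1}^2 = ∫_0^L u(x)^2 dx + ∫_0^L u'(x)^2 dx.
Compute u'(x) = 2*x + 3.
Then u(x)^2 = x**4 + 6*x**3 + 13*x**2 + 12*x + 4 and u'(x)^2 = 4*x**2 + 12*x + 9.
Integrate each monomial from 0 to 1 using ∫_0^1 c·x^n dx = c·1^(n+1)/(n+1):
  ∫_0^1 u(x)^2 dx = ∫_0^1 (x^4 + 6*x^3 + 13*x^2 + 12*x + 4) dx. Term by term:
    ∫_0^1 x^4 dx = 1/5;  ∫_0^1 6*x^3 dx = 3/2;  ∫_0^1 13*x^2 dx = 13/3;
    ∫_0^1 12*x dx = 6;  ∫_0^1 4 dx = 4.
  Sum: 1/5 + 3/2 + 13/3 + 6 + 4 = 481/30.
  ∫_0^1 u'(x)^2 dx = ∫_0^1 (4*x^2 + 12*x + 9) dx. Term by term:
    ∫_0^1 4*x^2 dx = 4/3;  ∫_0^1 12*x dx = 6;  ∫_0^1 9 dx = 9.
  Sum: 4/3 + 6 + 9 = 49/3.
Adding: ||u||_{H^1}^2 = 481/30 + 49/3 = 971/30.


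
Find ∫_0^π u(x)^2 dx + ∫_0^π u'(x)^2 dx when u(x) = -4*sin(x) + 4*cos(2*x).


||u||_{H^1(0,π)}^2 = 320/3 + 56*π

u'(x) = -8*sin(2*x) - 4*cos(x).
Expand u² and (u')² and integrate term by term on (0, π), using: for integers n ≥ 1, ∫_0^π sin²(nx) dx = ∫_0^π cos²(nx) dx = π/2; for n ≠ n', ∫_0^π sin(nx)sin(n'x) dx = ∫_0^π cos(nx)cos(n'x) dx = 0; and by product-to-sum, ∫_0^π sin(nx)cos(n'x) dx = ½∫_0^π [sin((n+n')x) + sin((n−n')x)] dx, which is 0 when n+n' is even and 2n/(n²−n'²) when n+n' is odd (it need not vanish on (0, π)).
  u² squared terms: (-4)²·∫sin(x)² dx = 16·π/2 = 8*π;  (4)²·∫cos(2x)² dx = 16·π/2 = 8*π.
  u² cross terms: 2·(-4)·(4)·∫sin(x)·cos(2x) dx = -32·(-2/3) = 64/3.
  So ∫_0^π u² dx = 8*π + 8*π + 64/3 = 64/3 + 16*π.
  (u')² squared terms: (-8)²·∫sin(2x)² dx = 64·π/2 = 32*π;  (-4)²·∫cos(x)² dx = 16·π/2 = 8*π.
  (u')² cross terms: 2·(-8)·(-4)·∫sin(2x)·cos(x) dx = 64·(4/3) = 256/3.
  So ∫_0^π (u')² dx = 32*π + 8*π + 256/3 = 256/3 + 40*π.
||u||_{H^1}^2 = (64/3 + 16*π) + (256/3 + 40*π) = 320/3 + 56*π.


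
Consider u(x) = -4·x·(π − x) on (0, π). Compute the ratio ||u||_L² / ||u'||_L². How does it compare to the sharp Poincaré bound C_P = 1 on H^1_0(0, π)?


||u||_L² / ||u'||_L² = sqrt(10)*π/10 < C_P = 1.

u(x) = -4·x·(π − x), so u'(x) = 8*x - 4*π.
u(x) = -4·x·(π − x) vanishes at x = 0 and x = π, so u ∈ H^1_0(0, π). Differentiate via the product rule and integrate the resulting polynomials term by term.
  ∫_0^π u² dx = ∫_0^π (16*x^4 - 32*π*x^3 + 16*π^2*x^2) dx. Term by term:
    ∫_0^π 16*x^4 dx = 16*π^5/5;  ∫_0^π -32*π*x^3 dx = -8*π^5;  ∫_0^π 16*π^2*x^2 dx = 16*π^5/3.
  Sum: 16*π^5/5 − 8*π^5 + 16*π^5/3 = 8*π^5/15.
  ∫_0^π (u')² dx = ∫_0^π (64*x^2 - 64*π*x + 16*π^2) dx. Term by term:
    ∫_0^π 64*x^2 dx = 64*π^3/3;  ∫_0^π -64*π*x dx = -32*π^3;  ∫_0^π 16*π^2 dx = 16*π^3.
  Sum: 64*π^3/3 − 32*π^3 + 16*π^3 = 16*π^3/3.
∫_0^π u² dx = 8*π^5/15, so ||u||_L² = 2*sqrt(30)*π^(5/2)/15.
∫_0^π (u')² dx = 16*π^3/3, so ||u'||_L² = 4*sqrt(3)*π^(3/2)/3.
Ratio ||u||_L² / ||u'||_L² = sqrt(10)*π/10.
Sharp Poincaré constant on H^1_0(0, π) is C_P = L/π = 1, achieved by sin(x).
A polynomial bump cannot attain the sharp Poincaré constant (only the first sine eigenfunction does), so the ratio is strictly less than C_P, consistent with ||u||_L² ≤ C_P ||u'||_L².


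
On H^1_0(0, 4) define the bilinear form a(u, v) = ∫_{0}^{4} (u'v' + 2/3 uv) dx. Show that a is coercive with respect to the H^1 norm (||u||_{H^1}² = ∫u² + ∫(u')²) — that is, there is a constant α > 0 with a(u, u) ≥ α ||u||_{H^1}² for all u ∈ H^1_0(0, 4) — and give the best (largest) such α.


α = (π^2 + 32/3)/(π^2 + 16)

Coercivity of a(·,·) on H^1_0(0, 4) means a(u, u) ≥ α ||u||_{H^1}² for every u ∈ H^1_0.
The interval has length L = 4, and Poincaré/coercivity depend only on L. Here a(u, u) = ∫(u')² + (2/3)·∫u².
Here 0 < c = 2/3 < 1. The condition a(u,u) ≥ α||u||_{H^1}² reads (1−α)∫(u')² ≥ (α−c)∫u². Any admissible α is ≤ 1 (rapidly oscillating u have ∫u²/∫(u')² → 0), and α = 1 would force 0 ≥ (1−c)∫u², impossible since c < 1; so 1−α > 0. By the sharp Poincaré inequality on H^1_0 of an interval of length L, ∫(u')² ≥ (π/L)²∫u² with equality for the first sine mode sin(π(x−x₀)/L) (x₀ the left endpoint), so the inequality holds for all u iff (1−α)(π/L)² ≥ α − c, i.e. α ≤ ((π/L)² + c)/((π/L)² + 1) = (1 + c(L/π)²)/(1 + (L/π)²). With (π/L)² = π^2/16 and c = 2/3, the largest admissible constant is α = ((π/L)² + c)/((π/L)² + 1).
Simplifying, α = (π^2 + 32/3)/(π^2 + 16).


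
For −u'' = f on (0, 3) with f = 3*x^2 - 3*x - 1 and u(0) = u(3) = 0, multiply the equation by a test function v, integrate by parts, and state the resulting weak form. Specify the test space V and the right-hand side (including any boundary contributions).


V = H^1_0(0, 3) (so v(0) = v(3) = 0); weak form: ∫_0^3 u'v' dx = ∫_0^3 (3*x^2 - 3*x - 1) v dx for all v ∈ V.

Multiply both sides by a test function v and integrate from 0 to 3:
  ∫_0^3 −u''(x) v(x) dx = ∫_0^3 f(x) v(x) dx.
Integrate the LHS by parts once:
  ∫_0^3 −u'' v dx = −[u'(x) v(x)]_0^3 + ∫_0^3 u'(x) v'(x) dx.
Thus ∫_0^3 u'(x) v'(x) dx = ∫_0^3 f(x) v(x) dx + [u'(x) v(x)]_0^3.
Choose V so that boundary terms are either known or forced to vanish.
u is Dirichlet: u(0) = u(3) = 0. Let V = H^1_0(0, 3); then v(0) = v(3) = 0, and [u' v]_0^3 = 0.
Weak formulation: find u (satisfying any essential BC) such that ∫_0^3 u'(x) v'(x) dx = ∫_0^3 f v dx for all v ∈ V.
Substituting f(x) = 3*x^2 - 3*x - 1, the right-hand side is ∫_0^3 (3*x^2 - 3*x - 1) v dx.


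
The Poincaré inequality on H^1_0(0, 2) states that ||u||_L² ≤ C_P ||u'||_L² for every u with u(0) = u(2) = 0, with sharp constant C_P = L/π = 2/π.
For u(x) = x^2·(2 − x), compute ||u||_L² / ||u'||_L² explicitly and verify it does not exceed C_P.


||u||_L² / ||u'||_L² = sqrt(14)/7 < C_P = 2/π.

u(x) = x^2·(2 − x), so u'(x) = x*(4 - 3*x).
u(x) = x^2·(2 − x) vanishes at x = 0 and x = 2, so u ∈ H^1_0(0, 2). Differentiate via the product rule and integrate the resulting polynomials term by term.
  ∫_0^2 u² dx = ∫_0^2 (x^6 - 4*x^5 + 4*x^4) dx. Term by term:
    ∫_0^2 x^6 dx = 128/7;  ∫_0^2 -4*x^5 dx = -128/3;  ∫_0^2 4*x^4 dx = 128/5.
  Sum: 128/7 − 128/3 + 128/5 = 128/105.
  ∫_0^2 (u')² dx = ∫_0^2 (9*x^4 - 24*x^3 + 16*x^2) dx. Term by term:
    ∫_0^2 9*x^4 dx = 288/5;  ∫_0^2 -24*x^3 dx = -96;  ∫_0^2 16*x^2 dx = 128/3.
  Sum: 288/5 − 96 + 128/3 = 64/15.
∫_0^2 u² dx = 128/105, so ||u||_L² = 8*sqrt(210)/105.
∫_0^2 (u')² dx = 64/15, so ||u'||_L² = 8*sqrt(15)/15.
Ratio ||u||_L² / ||u'||_L² = sqrt(14)/7.
Sharp Poincaré constant on H^1_0(0, 2) is C_P = L/π = 2/π, achieved by sin(π/2·x).
A polynomial bump cannot attain the sharp Poincaré constant (only the first sine eigenfunction does), so the ratio is strictly less than C_P, consistent with ||u||_L² ≤ C_P ||u'||_L².


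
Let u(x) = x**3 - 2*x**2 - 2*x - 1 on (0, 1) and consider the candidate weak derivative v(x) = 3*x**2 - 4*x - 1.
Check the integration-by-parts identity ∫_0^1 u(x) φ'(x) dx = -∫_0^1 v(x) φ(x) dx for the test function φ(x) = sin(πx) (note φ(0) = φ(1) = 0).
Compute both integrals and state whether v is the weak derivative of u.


LHS = 12/π^3 + 5/π, RHS = 12/π^3 + 3/π. No, v is not the weak derivative of u.

u(x) = x**3 - 2*x**2 - 2*x - 1, classical derivative u'(x) = 3*x**2 - 4*x - 2.
φ(x) = sin(πx), so φ'(x) = π*cos(π*x).
Note φ(0) = φ(1) = 0, so the boundary term u·φ vanishes.
LHS = ∫_0^1 u(x) φ'(x) dx = ∫_0^1 (π*x^3*cos(π*x) - 2*π*x^2*cos(π*x) - 2*π*x*cos(π*x) - π*cos(π*x)) dx. Term by term:
  ∫_0^1 -π*cos(π*x) dx = 0;  ∫_0^1 π*x^3*cos(π*x) dx = -3/π + 12/π^3;  ∫_0^1 -2*π*x*cos(π*x) dx = 4/π;
  ∫_0^1 -2*π*x^2*cos(π*x) dx = 4/π.
Sum: 0 + -3/π + 12/π^3 + 4/π + 4/π = 12/π^3 + 5/π.
So LHS = 12/π^3 + 5/π.
∫_0^1 v(x) φ(x) dx = ∫_0^1 (3*x^2*sin(π*x) - 4*x*sin(π*x) - sin(π*x)) dx. Term by term:
  ∫_0^1 -sin(π*x) dx = -2/π;  ∫_0^1 -4*x*sin(π*x) dx = -4/π;  ∫_0^1 3*x^2*sin(π*x) dx = -12/π^3 + 3/π.
Sum: -2/π − 4/π + -12/π^3 + 3/π = -3/π - 12/π^3.
So RHS = -∫_0^1 v(x) φ(x) dx = 12/π^3 + 3/π.
LHS − RHS = 2/π ≠ 0, so the identity fails.
(For a valid weak derivative the identity must hold for EVERY test function, in particular this one. The failure shows v is NOT the weak derivative of u.)
Correct weak derivative would be u'(x) = 3*x**2 - 4*x - 2.


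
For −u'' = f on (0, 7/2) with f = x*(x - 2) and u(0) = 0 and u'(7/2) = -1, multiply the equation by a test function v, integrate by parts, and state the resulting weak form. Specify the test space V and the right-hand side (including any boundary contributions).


V = {v ∈ H^1(0, 7/2) : v(0) = 0} (test functions vanish at x = 0 where u is specified); weak form: ∫_0^7/2 u'v' dx = ∫_0^7/2 (x*(x - 2)) v dx − v(7/2) for all v ∈ V.

Multiply both sides by a test function v and integrate from 0 to 7/2:
  ∫_0^7/2 −u''(x) v(x) dx = ∫_0^7/2 f(x) v(x) dx.
Integrate the LHS by parts once:
  ∫_0^7/2 −u'' v dx = −[u'(x) v(x)]_0^7/2 + ∫_0^7/2 u'(x) v'(x) dx.
Thus ∫_0^7/2 u'(x) v'(x) dx = ∫_0^7/2 f(x) v(x) dx + [u'(x) v(x)]_0^7/2.
Choose V so that boundary terms are either known or forced to vanish.
Mixed BC: u(0) = 0 (Dirichlet) and u'(7/2) = -1 (Neumann). Define V = {v ∈ H^1(0, 7/2) : v(0) = 0}. Then [u' v]_0^7/2 = u'(7/2)·v(7/2) − u'(0)·0 = − v(7/2).
Weak formulation: find u (satisfying any essential BC) such that ∫_0^7/2 u'(x) v'(x) dx = ∫_0^7/2 f v dx − v(7/2) for all v ∈ V (Dirichlet at 0 absorbed into V; Neumann datum at x = 7/2 contributes the boundary term).
Substituting f(x) = x*(x - 2), the right-hand side is ∫_0^7/2 (x*(x - 2)) v dx − v(7/2).


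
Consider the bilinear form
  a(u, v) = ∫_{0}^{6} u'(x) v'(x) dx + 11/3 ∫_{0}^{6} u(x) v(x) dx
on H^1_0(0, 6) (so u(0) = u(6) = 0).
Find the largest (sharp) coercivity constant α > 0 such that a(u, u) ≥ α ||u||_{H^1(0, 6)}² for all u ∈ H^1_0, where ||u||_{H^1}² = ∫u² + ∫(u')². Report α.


α = 1

Coercivity of a(·,·) on H^1_0(0, 6) means a(u, u) ≥ α ||u||_{H^1}² for every u ∈ H^1_0.
The interval has length L = 6, and Poincaré/coercivity depend only on L. Here a(u, u) = ∫(u')² + (11/3)·∫u².
Here c = 11/3 ≥ 1, so a(u,u) = ∫(u')² + c∫u² ≥ ∫(u')² + ∫u² = ||u||_{H^1}², i.e. α = 1 works. No larger α is possible: a(u,u) ≥ α||u||_{H^1}² means (1−α)∫(u')² ≥ (α−c)∫u², and for the modes u_n = sin(nπ(x−x₀)/L) (x₀ the left endpoint) one has ∫u_n²/∫(u_n')² = (L/(nπ))² → 0, so a(u_n,u_n)/||u_n||_{H^1}² → 1. Hence the optimal constant is α = 1.
Therefore α = 1.


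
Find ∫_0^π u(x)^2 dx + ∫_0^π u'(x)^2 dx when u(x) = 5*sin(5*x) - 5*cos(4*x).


||u||_{H^1(0,π)}^2 = -8500/9 + 1075*π/2

u'(x) = 20*sin(4*x) + 25*cos(5*x).
Expand u² and (u')² and integrate term by term on (0, π), using: for integers n ≥ 1, ∫_0^π sin²(nx) dx = ∫_0^π cos²(nx) dx = π/2; for n ≠ n', ∫_0^π sin(nx)sin(n'x) dx = ∫_0^π cos(nx)cos(n'x) dx = 0; and by product-to-sum, ∫_0^π sin(nx)cos(n'x) dx = ½∫_0^π [sin((n+n')x) + sin((n−n')x)] dx, which is 0 when n+n' is even and 2n/(n²−n'²) when n+n' is odd (it need not vanish on (0, π)).
  u² squared terms: (-5)²·∫cos(4x)² dx = 25·π/2 = 25*π/2;  (5)²·∫sin(5x)² dx = 25·π/2 = 25*π/2.
  u² cross terms: 2·(-5)·(5)·∫cos(4x)·sin(5x) dx = -50·(10/9) = -500/9.
  So ∫_0^π u² dx = 25*π/2 + 25*π/2 − 500/9 = -500/9 + 25*π.
  (u')² squared terms: (20)²·∫sin(4x)² dx = 400·π/2 = 200*π;  (25)²·∫cos(5x)² dx = 625·π/2 = 625*π/2.
  (u')² cross terms: 2·(20)·(25)·∫sin(4x)·cos(5x) dx = 1000·(-8/9) = -8000/9.
  So ∫_0^π (u')² dx = 200*π + 625*π/2 − 8000/9 = -8000/9 + 1025*π/2.
||u||_{H^1}^2 = (-500/9 + 25*π) + (-8000/9 + 1025*π/2) = -8500/9 + 1075*π/2.


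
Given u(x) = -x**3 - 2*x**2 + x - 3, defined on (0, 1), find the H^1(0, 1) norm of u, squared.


||u||_{H^1}^2 = 4237/210

The H^1 norm (squared) on an interval (0, L) is
  ||u||_{H^1}^2 = ∫_0^L u(x)^2 dx + ∫_0^L u'(x)^2 dx.
Compute u'(x) = -3*x**2 - 4*x + 1.
Then u(x)^2 = x**6 + 4*x**5 + 2*x**4 + 2*x**3 + 13*x**2 - 6*x + 9 and u'(x)^2 = 9*x**4 + 24*x**3 + 10*x**2 - 8*x + 1.
Integrate each monomial from 0 to 1 using ∫_0^1 c·x^n dx = c·1^(n+1)/(n+1):
  ∫_0^1 u(x)^2 dx = ∫_0^1 (x^6 + 4*x^5 + 2*x^4 + 2*x^3 + 13*x^2 - 6*x + 9) dx. Term by term:
    ∫_0^1 x^6 dx = 1/7;  ∫_0^1 4*x^5 dx = 2/3;  ∫_0^1 2*x^4 dx = 2/5;
    ∫_0^1 2*x^3 dx = 1/2;  ∫_0^1 13*x^2 dx = 13/3;  ∫_0^1 -6*x dx = -3;
    ∫_0^1 9 dx = 9.
  Sum: 1/7 + 2/3 + 2/5 + 1/2 + 13/3 − 3 + 9 = 843/70.
  ∫_0^1 u'(x)^2 dx = ∫_0^1 (9*x^4 + 24*x^3 + 10*x^2 - 8*x + 1) dx. Term by term:
    ∫_0^1 9*x^4 dx = 9/5;  ∫_0^1 24*x^3 dx = 6;  ∫_0^1 10*x^2 dx = 10/3;
    ∫_0^1 -8*x dx = -4;  ∫_0^1 1 dx = 1.
  Sum: 9/5 + 6 + 10/3 − 4 + 1 = 122/15.
Adding: ||u||_{H^1}^2 = 843/70 + 122/15 = 4237/210.


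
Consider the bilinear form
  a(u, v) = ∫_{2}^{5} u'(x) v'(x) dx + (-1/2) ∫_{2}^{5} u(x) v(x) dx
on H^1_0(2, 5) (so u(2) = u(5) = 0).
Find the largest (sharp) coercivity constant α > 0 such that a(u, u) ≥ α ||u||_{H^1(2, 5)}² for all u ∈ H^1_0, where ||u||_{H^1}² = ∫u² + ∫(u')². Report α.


α = (-9/2 + π^2)/(9 + π^2)

Coercivity of a(·,·) on H^1_0(2, 5) means a(u, u) ≥ α ||u||_{H^1}² for every u ∈ H^1_0.
The interval has length L = 3, and Poincaré/coercivity depend only on L. Here a(u, u) = ∫(u')² + (-1/2)·∫u².
Here c = -1/2 < 0 with |c| < (π/L)² = π^2/9, so coercivity still holds. The condition a(u,u) ≥ α||u||_{H^1}² reads (1−α)∫(u')² ≥ (α−c)∫u². Any admissible α is ≤ 1 (rapidly oscillating u have ∫u²/∫(u')² → 0), and α = 1 would force 0 ≥ (1−c)∫u², impossible since c < 1; so 1−α > 0. By the sharp Poincaré inequality on H^1_0 of an interval of length L, ∫(u')² ≥ (π/L)²∫u² with equality for the first sine mode sin(π(x−x₀)/L) (x₀ the left endpoint), so the inequality holds for all u iff (1−α)(π/L)² ≥ α − c, i.e. α ≤ ((π/L)² + c)/((π/L)² + 1) = (1 + c(L/π)²)/(1 + (L/π)²). (Direct route, valid since c ≤ 0: Poincaré gives c∫u² ≥ c(L/π)²∫(u')², so a(u,u) ≥ (1 + c(L/π)²)∫(u')², while ||u||_{H^1}² ≤ (1 + (L/π)²)∫(u')²; dividing yields the same α.) With (π/L)² = π^2/9 and c = -1/2, the largest admissible constant is α = ((π/L)² + c)/((π/L)² + 1).
Simplifying, α = (-9/2 + π^2)/(9 + π^2).


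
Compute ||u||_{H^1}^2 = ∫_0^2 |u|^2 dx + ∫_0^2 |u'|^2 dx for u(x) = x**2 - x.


||u||_{H^1}^2 = 86/15

The H^1 norm (squared) on an interval (0, L) is
  ||u||_{H^1}^2 = ∫_0^L u(x)^2 dx + ∫_0^L u'(x)^2 dx.
Compute u'(x) = 2*x - 1.
Then u(x)^2 = x**4 - 2*x**3 + x**2 and u'(x)^2 = 4*x**2 - 4*x + 1.
Integrate each monomial from 0 to 2 using ∫_0^2 c·x^n dx = c·2^(n+1)/(n+1):
  ∫_0^2 u(x)^2 dx = ∫_0^2 (x^4 - 2*x^3 + x^2) dx. Term by term:
    ∫_0^2 x^4 dx = 32/5;  ∫_0^2 -2*x^3 dx = -8;  ∫_0^2 x^2 dx = 8/3.
  Sum: 32/5 − 8 + 8/3 = 16/15.
  ∫_0^2 u'(x)^2 dx = ∫_0^2 (4*x^2 - 4*x + 1) dx. Term by term:
    ∫_0^2 4*x^2 dx = 32/3;  ∫_0^2 -4*x dx = -8;  ∫_0^2 1 dx = 2.
  Sum: 32/3 − 8 + 2 = 14/3.
Adding: ||u||_{H^1}^2 = 16/15 + 14/3 = 86/15.


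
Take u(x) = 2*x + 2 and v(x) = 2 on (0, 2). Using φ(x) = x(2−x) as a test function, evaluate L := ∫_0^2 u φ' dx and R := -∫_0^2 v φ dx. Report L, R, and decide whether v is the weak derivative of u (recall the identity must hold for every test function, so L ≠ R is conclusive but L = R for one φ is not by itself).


LHS = -8/3, RHS = -8/3. Yes, v = u' weakly.

u(x) = 2*x + 2, classical derivative u'(x) = 2.
φ(x) = x(2−x), so φ'(x) = 2 - 2*x.
Note φ(0) = φ(2) = 0, so the boundary term u·φ vanishes.
LHS = ∫_0^2 u(x) φ'(x) dx = ∫_0^2 (4 - 4*x^2) dx. Term by term:
  ∫_0^2 -4*x^2 dx = -32/3;  ∫_0^2 4 dx = 8.
Sum: -32/3 + 8 = -8/3.
So LHS = -8/3.
∫_0^2 v(x) φ(x) dx = ∫_0^2 (-2*x^2 + 4*x) dx. Term by term:
  ∫_0^2 -2*x^2 dx = -16/3;  ∫_0^2 4*x dx = 8.
Sum: -16/3 + 8 = 8/3.
So RHS = -∫_0^2 v(x) φ(x) dx = -8/3.
LHS = RHS, so the identity holds for this test φ.
Moreover u is smooth here and v(x) = u'(x) = 2 pointwise, so the identity holds for every test function. Hence v is the weak derivative of u.


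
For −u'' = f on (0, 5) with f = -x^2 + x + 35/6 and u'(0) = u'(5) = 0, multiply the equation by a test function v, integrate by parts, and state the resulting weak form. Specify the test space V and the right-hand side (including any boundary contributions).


V = H^1(0, 5) (no boundary constraint on v; u is determined up to an additive constant); weak form: ∫_0^5 u'v' dx = ∫_0^5 (-x^2 + x + 35/6) v dx for all v ∈ V.

Multiply both sides by a test function v and integrate from 0 to 5:
  ∫_0^5 −u''(x) v(x) dx = ∫_0^5 f(x) v(x) dx.
Integrate the LHS by parts once:
  ∫_0^5 −u'' v dx = −[u'(x) v(x)]_0^5 + ∫_0^5 u'(x) v'(x) dx.
Thus ∫_0^5 u'(x) v'(x) dx = ∫_0^5 f(x) v(x) dx + [u'(x) v(x)]_0^5.
Choose V so that boundary terms are either known or forced to vanish.
u has homogeneous Neumann: u'(0) = u'(5) = 0. So [u' v]_0^5 = 0·v(5) − 0·v(0) = 0 for any v; take V = H^1(0, 5).
Weak formulation: find u (satisfying any essential BC) such that ∫_0^5 u'(x) v'(x) dx = ∫_0^5 f v dx for all v ∈ V (homogeneous Neumann, so boundary terms vanish).
Substituting f(x) = -x^2 + x + 35/6, the right-hand side is ∫_0^5 (-x^2 + x + 35/6) v dx.
Compatibility check (pure Neumann): taking v ≡ 1 ∈ V gives 0 = ∫_0^5 f dx + (0) − (0), i.e. ∫_0^5 f dx must equal u'(0) − u'(5) = 0. Indeed ∫_0^5 (-x^2 + x + 35/6) dx = 0, so the data are compatible. The solution is then unique only up to an additive constant (fix it e.g. by requiring ∫_0^5 u dx = 0).


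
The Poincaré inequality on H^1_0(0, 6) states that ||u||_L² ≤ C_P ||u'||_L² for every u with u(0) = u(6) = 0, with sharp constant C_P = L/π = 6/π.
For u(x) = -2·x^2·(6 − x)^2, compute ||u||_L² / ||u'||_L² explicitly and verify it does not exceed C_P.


||u||_L² / ||u'||_L² = sqrt(3) < C_P = 6/π.

u(x) = -2·x^2·(6 − x)^2, so u'(x) = 8*x*(-x^2 + 9*x - 18).
u(x) = -2·x^2·(6 − x)^2 vanishes at x = 0 and x = 6, so u ∈ H^1_0(0, 6). Differentiate via the product rule and integrate the resulting polynomials term by term.
  ∫_0^6 u² dx = ∫_0^6 (4*x^8 - 96*x^7 + 864*x^6 - 3456*x^5 + 5184*x^4) dx. Term by term:
    ∫_0^6 4*x^8 dx = 4478976;  ∫_0^6 -96*x^7 dx = -20155392;  ∫_0^6 864*x^6 dx = 241864704/7;
    ∫_0^6 -3456*x^5 dx = -26873856;  ∫_0^6 5184*x^4 dx = 40310784/5.
  Sum: 4478976 − 20155392 + 241864704/7 − 26873856 + 40310784/5 = 2239488/35.
  ∫_0^6 (u')² dx = ∫_0^6 (64*x^6 - 1152*x^5 + 7488*x^4 - 20736*x^3 + 20736*x^2) dx. Term by term:
    ∫_0^6 64*x^6 dx = 17915904/7;  ∫_0^6 -1152*x^5 dx = -8957952;  ∫_0^6 7488*x^4 dx = 58226688/5;
    ∫_0^6 -20736*x^3 dx = -6718464;  ∫_0^6 20736*x^2 dx = 1492992.
  Sum: 17915904/7 − 8957952 + 58226688/5 − 6718464 + 1492992 = 746496/35.
∫_0^6 u² dx = 2239488/35, so ||u||_L² = 864*sqrt(105)/35.
∫_0^6 (u')² dx = 746496/35, so ||u'||_L² = 864*sqrt(35)/35.
Ratio ||u||_L² / ||u'||_L² = sqrt(3).
Sharp Poincaré constant on H^1_0(0, 6) is C_P = L/π = 6/π, achieved by sin(π/6·x).
A polynomial bump cannot attain the sharp Poincaré constant (only the first sine eigenfunction does), so the ratio is strictly less than C_P, consistent with ||u||_L² ≤ C_P ||u'||_L².


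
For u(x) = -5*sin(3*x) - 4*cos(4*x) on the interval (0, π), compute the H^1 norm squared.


||u||_{H^1(0,π)}^2 = -4080/7 + 261*π

u'(x) = 16*sin(4*x) - 15*cos(3*x).
Expand u² and (u')² and integrate term by term on (0, π), using: for integers n ≥ 1, ∫_0^π sin²(nx) dx = ∫_0^π cos²(nx) dx = π/2; for n ≠ n', ∫_0^π sin(nx)sin(n'x) dx = ∫_0^π cos(nx)cos(n'x) dx = 0; and by product-to-sum, ∫_0^π sin(nx)cos(n'x) dx = ½∫_0^π [sin((n+n')x) + sin((n−n')x)] dx, which is 0 when n+n' is even and 2n/(n²−n'²) when n+n' is odd (it need not vanish on (0, π)).
  u² squared terms: (-5)²·∫sin(3x)² dx = 25·π/2 = 25*π/2;  (-4)²·∫cos(4x)² dx = 16·π/2 = 8*π.
  u² cross terms: 2·(-5)·(-4)·∫sin(3x)·cos(4x) dx = 40·(-6/7) = -240/7.
  So ∫_0^π u² dx = 25*π/2 + 8*π − 240/7 = -240/7 + 41*π/2.
  (u')² squared terms: (-15)²·∫cos(3x)² dx = 225·π/2 = 225*π/2;  (16)²·∫sin(4x)² dx = 256·π/2 = 128*π.
  (u')² cross terms: 2·(-15)·(16)·∫cos(3x)·sin(4x) dx = -480·(8/7) = -3840/7.
  So ∫_0^π (u')² dx = 225*π/2 + 128*π − 3840/7 = -3840/7 + 481*π/2.
||u||_{H^1}^2 = (-240/7 + 41*π/2) + (-3840/7 + 481*π/2) = -4080/7 + 261*π.


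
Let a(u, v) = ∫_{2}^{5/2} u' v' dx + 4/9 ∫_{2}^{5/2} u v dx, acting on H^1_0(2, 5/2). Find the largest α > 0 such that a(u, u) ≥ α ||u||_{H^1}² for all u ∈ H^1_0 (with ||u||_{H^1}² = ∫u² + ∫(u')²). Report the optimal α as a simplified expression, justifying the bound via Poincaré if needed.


α = 4*(1 + 9*π^2)/(9*(1 + 4*π^2))

Coercivity of a(·,·) on H^1_0(2, 5/2) means a(u, u) ≥ α ||u||_{H^1}² for every u ∈ H^1_0.
The interval has length L = 1/2, and Poincaré/coercivity depend only on L. Here a(u, u) = ∫(u')² + (4/9)·∫u².
Here 0 < c = 4/9 < 1. The condition a(u,u) ≥ α||u||_{H^1}² reads (1−α)∫(u')² ≥ (α−c)∫u². Any admissible α is ≤ 1 (rapidly oscillating u have ∫u²/∫(u')² → 0), and α = 1 would force 0 ≥ (1−c)∫u², impossible since c < 1; so 1−α > 0. By the sharp Poincaré inequality on H^1_0 of an interval of length L, ∫(u')² ≥ (π/L)²∫u² with equality for the first sine mode sin(π(x−x₀)/L) (x₀ the left endpoint), so the inequality holds for all u iff (1−α)(π/L)² ≥ α − c, i.e. α ≤ ((π/L)² + c)/((π/L)² + 1) = (1 + c(L/π)²)/(1 + (L/π)²). With (π/L)² = 4*π^2 and c = 4/9, the largest admissible constant is α = ((π/L)² + c)/((π/L)² + 1).
Simplifying, α = 4*(1 + 9*π^2)/(9*(1 + 4*π^2)).


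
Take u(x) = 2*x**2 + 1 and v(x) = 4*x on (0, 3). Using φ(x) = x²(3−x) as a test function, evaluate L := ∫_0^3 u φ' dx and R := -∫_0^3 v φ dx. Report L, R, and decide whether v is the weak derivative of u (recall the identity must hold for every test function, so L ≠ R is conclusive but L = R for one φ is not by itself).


LHS = -243/5, RHS = -243/5. Yes, v = u' weakly.

u(x) = 2*x**2 + 1, classical derivative u'(x) = 4*x.
φ(x) = x²(3−x), so φ'(x) = 3*x*(2 - x).
Note φ(0) = φ(3) = 0, so the boundary term u·φ vanishes.
LHS = ∫_0^3 u(x) φ'(x) dx = ∫_0^3 (-6*x^4 + 12*x^3 - 3*x^2 + 6*x) dx. Term by term:
  ∫_0^3 -6*x^4 dx = -1458/5;  ∫_0^3 12*x^3 dx = 243;  ∫_0^3 -3*x^2 dx = -27;
  ∫_0^3 6*x dx = 27.
Sum: -1458/5 + 243 − 27 + 27 = -243/5.
So LHS = -243/5.
∫_0^3 v(x) φ(x) dx = ∫_0^3 (-4*x^4 + 12*x^3) dx. Term by term:
  ∫_0^3 -4*x^4 dx = -972/5;  ∫_0^3 12*x^3 dx = 243.
Sum: -972/5 + 243 = 243/5.
So RHS = -∫_0^3 v(x) φ(x) dx = -243/5.
LHS = RHS, so the identity holds for this test φ.
Moreover u is smooth here and v(x) = u'(x) = 4*x pointwise, so the identity holds for every test function. Hence v is the weak derivative of u.


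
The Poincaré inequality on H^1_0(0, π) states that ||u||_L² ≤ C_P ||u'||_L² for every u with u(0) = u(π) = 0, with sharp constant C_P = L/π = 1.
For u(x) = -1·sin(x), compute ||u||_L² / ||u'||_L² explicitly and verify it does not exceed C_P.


||u||_L² / ||u'||_L² = 1 = C_P.

u(x) = -1·sin(x), so u'(x) = -cos(x).
Writing u(x) = A·sin(kπx/L) with A = -1 and k = 1, use ∫_0^L sin²(kπx/L) dx = L/2 and ∫_0^L cos²(kπx/L) dx = L/2.
u² = 1·sin²(x) and (u')² = 1·cos²(x), and each of sin², cos² integrates to L/2 = π/2 over (0, π).
∫_0^π u² dx = π/2, so ||u||_L² = sqrt(2)*sqrt(π)/2.
∫_0^π (u')² dx = π/2, so ||u'||_L² = sqrt(2)*sqrt(π)/2.
Ratio ||u||_L² / ||u'||_L² = 1.
Sharp Poincaré constant on H^1_0(0, π) is C_P = L/π = 1, achieved by sin(x).
This is the k = 1 eigenfunction (up to amplitude), so the ratio equals the sharp Poincaré constant exactly.


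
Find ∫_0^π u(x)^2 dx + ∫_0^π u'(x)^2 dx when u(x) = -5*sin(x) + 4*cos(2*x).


||u||_{H^1(0,π)}^2 = 400/3 + 65*π

u'(x) = -8*sin(2*x) - 5*cos(x).
Expand u² and (u')² and integrate term by term on (0, π), using: for integers n ≥ 1, ∫_0^π sin²(nx) dx = ∫_0^π cos²(nx) dx = π/2; for n ≠ n', ∫_0^π sin(nx)sin(n'x) dx = ∫_0^π cos(nx)cos(n'x) dx = 0; and by product-to-sum, ∫_0^π sin(nx)cos(n'x) dx = ½∫_0^π [sin((n+n')x) + sin((n−n')x)] dx, which is 0 when n+n' is even and 2n/(n²−n'²) when n+n' is odd (it need not vanish on (0, π)).
  u² squared terms: (-5)²·∫sin(x)² dx = 25·π/2 = 25*π/2;  (4)²·∫cos(2x)² dx = 16·π/2 = 8*π.
  u² cross terms: 2·(-5)·(4)·∫sin(x)·cos(2x) dx = -40·(-2/3) = 80/3.
  So ∫_0^π u² dx = 25*π/2 + 8*π + 80/3 = 80/3 + 41*π/2.
  (u')² squared terms: (-8)²·∫sin(2x)² dx = 64·π/2 = 32*π;  (-5)²·∫cos(x)² dx = 25·π/2 = 25*π/2.
  (u')² cross terms: 2·(-8)·(-5)·∫sin(2x)·cos(x) dx = 80·(4/3) = 320/3.
  So ∫_0^π (u')² dx = 32*π + 25*π/2 + 320/3 = 320/3 + 89*π/2.
||u||_{H^1}^2 = (80/3 + 41*π/2) + (320/3 + 89*π/2) = 400/3 + 65*π.
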